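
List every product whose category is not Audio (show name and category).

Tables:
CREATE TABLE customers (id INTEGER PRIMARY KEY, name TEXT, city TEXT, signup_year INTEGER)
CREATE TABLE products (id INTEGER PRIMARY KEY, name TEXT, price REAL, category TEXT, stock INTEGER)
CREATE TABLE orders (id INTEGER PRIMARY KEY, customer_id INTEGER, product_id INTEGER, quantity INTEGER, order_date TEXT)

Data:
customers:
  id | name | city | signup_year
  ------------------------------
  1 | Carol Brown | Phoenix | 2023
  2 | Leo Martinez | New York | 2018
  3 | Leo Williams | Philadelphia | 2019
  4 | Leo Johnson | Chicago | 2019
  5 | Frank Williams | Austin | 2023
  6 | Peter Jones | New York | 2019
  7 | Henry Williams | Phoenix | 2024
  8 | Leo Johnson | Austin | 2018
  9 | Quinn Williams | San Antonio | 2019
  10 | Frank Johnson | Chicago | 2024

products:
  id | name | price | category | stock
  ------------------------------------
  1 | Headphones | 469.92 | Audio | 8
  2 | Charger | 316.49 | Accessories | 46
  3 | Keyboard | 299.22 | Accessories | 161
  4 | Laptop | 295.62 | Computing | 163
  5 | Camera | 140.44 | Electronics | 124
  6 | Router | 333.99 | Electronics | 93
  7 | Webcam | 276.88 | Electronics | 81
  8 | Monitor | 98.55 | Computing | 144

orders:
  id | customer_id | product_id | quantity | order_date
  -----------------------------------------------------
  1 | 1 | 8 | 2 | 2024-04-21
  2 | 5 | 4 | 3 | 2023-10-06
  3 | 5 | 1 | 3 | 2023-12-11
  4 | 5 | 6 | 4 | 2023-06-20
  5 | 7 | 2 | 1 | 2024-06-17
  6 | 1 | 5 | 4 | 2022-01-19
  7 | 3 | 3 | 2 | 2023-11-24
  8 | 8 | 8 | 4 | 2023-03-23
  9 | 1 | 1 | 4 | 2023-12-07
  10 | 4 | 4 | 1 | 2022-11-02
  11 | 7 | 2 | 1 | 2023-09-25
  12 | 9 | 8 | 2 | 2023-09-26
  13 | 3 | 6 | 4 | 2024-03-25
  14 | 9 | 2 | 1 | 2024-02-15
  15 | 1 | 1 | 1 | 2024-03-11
SELECT name, category FROM products WHERE category <> 'Audio'

Execution result:
name | category
Charger | Accessories
Keyboard | Accessories
Laptop | Computing
Camera | Electronics
Router | Electronics
Webcam | Electronics
Monitor | Computing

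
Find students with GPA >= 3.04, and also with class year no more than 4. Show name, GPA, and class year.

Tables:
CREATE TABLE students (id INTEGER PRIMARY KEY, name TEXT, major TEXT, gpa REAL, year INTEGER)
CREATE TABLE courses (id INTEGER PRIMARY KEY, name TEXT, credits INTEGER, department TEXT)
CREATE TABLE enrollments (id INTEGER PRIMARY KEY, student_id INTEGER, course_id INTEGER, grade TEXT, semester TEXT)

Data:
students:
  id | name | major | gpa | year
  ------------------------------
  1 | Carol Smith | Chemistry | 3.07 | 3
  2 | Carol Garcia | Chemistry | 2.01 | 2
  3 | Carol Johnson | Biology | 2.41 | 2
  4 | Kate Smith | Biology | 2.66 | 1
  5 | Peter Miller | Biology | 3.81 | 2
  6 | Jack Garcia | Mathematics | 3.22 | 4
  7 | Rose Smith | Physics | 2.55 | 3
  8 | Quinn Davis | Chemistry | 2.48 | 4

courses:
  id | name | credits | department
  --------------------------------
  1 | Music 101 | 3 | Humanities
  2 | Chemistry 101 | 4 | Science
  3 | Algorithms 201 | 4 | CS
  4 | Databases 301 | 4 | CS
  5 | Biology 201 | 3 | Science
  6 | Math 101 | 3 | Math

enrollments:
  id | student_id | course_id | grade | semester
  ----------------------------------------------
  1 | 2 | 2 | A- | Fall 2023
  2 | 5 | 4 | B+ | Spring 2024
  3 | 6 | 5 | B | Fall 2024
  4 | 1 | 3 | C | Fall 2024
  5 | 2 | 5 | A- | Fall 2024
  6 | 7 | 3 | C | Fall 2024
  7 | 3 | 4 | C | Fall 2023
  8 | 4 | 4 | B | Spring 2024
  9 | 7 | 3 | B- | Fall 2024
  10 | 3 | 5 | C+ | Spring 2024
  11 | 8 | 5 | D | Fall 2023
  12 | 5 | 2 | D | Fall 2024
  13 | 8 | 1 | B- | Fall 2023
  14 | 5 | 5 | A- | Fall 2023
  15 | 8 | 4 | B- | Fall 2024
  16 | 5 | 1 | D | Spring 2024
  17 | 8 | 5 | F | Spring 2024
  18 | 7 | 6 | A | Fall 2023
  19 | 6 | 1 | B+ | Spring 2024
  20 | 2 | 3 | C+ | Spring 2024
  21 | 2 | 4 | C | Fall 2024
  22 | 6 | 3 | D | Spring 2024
SELECT name, gpa, year FROM students WHERE gpa >= 3.04 AND year <= 4

Execution result:
name | gpa | year
Carol Smith | 3.07 | 3
Peter Miller | 3.81 | 2
Jack Garcia | 3.22 | 4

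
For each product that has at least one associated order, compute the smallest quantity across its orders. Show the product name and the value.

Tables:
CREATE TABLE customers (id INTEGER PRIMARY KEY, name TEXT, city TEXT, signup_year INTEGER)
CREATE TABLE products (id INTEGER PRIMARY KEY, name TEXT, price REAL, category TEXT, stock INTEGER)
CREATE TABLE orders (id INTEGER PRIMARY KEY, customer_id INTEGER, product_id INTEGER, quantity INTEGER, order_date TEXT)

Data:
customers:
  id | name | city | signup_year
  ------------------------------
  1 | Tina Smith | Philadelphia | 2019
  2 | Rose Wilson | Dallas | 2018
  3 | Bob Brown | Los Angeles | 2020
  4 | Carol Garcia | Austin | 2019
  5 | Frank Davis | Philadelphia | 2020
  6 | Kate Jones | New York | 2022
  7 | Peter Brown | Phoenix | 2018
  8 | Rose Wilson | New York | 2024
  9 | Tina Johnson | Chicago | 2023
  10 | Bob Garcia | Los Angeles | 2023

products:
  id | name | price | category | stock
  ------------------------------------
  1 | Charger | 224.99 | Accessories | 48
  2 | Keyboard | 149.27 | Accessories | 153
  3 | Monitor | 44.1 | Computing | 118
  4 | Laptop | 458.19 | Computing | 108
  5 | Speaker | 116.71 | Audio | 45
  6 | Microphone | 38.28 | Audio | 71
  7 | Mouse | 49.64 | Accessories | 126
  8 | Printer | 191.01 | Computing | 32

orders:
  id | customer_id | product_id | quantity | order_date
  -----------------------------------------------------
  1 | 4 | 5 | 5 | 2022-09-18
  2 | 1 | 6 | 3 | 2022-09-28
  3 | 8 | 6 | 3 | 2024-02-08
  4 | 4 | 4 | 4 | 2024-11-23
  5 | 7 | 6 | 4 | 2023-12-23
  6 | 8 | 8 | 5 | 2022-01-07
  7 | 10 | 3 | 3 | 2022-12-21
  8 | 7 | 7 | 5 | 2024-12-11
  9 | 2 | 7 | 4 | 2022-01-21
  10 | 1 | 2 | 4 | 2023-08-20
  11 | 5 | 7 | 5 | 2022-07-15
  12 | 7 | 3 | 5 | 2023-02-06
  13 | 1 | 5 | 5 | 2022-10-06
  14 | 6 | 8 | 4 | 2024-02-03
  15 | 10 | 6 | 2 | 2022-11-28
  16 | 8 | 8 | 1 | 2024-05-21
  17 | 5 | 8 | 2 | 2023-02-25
SELECT p.name, MIN(c.quantity) AS min_quantity FROM orders c JOIN products p ON c.product_id = p.id GROUP BY p.id, p.name

Execution result:
name | min_quantity
Keyboard | 4
Monitor | 3
Laptop | 4
Speaker | 5
Microphone | 2
Mouse | 4
Printer | 1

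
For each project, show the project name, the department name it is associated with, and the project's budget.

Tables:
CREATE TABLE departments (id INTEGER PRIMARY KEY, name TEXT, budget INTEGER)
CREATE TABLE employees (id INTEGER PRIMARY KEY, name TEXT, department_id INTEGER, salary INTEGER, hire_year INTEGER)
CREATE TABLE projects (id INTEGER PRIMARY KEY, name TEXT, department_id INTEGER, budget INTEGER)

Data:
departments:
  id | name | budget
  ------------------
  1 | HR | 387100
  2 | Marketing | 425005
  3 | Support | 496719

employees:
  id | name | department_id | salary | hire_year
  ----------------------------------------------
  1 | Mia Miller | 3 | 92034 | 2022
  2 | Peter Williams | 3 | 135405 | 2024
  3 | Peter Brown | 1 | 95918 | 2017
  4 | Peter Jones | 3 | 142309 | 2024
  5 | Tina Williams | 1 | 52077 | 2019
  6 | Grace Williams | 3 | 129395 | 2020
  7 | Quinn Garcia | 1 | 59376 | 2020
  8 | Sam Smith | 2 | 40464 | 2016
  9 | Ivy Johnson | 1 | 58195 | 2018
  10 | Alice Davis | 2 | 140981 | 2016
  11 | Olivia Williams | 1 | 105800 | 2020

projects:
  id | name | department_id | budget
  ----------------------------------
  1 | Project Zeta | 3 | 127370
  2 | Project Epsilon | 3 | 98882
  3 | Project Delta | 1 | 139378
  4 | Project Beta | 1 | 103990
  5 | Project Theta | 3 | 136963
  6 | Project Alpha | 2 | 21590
SELECT c.name, p.name AS department, c.budget FROM projects c JOIN departments p ON c.department_id = p.id

Execution result:
name | department | budget
Project Zeta | Support | 127370
Project Epsilon | Support | 98882
Project Delta | HR | 139378
Project Beta | HR | 103990
Project Theta | Support | 136963
Project Alpha | Marketing | 21590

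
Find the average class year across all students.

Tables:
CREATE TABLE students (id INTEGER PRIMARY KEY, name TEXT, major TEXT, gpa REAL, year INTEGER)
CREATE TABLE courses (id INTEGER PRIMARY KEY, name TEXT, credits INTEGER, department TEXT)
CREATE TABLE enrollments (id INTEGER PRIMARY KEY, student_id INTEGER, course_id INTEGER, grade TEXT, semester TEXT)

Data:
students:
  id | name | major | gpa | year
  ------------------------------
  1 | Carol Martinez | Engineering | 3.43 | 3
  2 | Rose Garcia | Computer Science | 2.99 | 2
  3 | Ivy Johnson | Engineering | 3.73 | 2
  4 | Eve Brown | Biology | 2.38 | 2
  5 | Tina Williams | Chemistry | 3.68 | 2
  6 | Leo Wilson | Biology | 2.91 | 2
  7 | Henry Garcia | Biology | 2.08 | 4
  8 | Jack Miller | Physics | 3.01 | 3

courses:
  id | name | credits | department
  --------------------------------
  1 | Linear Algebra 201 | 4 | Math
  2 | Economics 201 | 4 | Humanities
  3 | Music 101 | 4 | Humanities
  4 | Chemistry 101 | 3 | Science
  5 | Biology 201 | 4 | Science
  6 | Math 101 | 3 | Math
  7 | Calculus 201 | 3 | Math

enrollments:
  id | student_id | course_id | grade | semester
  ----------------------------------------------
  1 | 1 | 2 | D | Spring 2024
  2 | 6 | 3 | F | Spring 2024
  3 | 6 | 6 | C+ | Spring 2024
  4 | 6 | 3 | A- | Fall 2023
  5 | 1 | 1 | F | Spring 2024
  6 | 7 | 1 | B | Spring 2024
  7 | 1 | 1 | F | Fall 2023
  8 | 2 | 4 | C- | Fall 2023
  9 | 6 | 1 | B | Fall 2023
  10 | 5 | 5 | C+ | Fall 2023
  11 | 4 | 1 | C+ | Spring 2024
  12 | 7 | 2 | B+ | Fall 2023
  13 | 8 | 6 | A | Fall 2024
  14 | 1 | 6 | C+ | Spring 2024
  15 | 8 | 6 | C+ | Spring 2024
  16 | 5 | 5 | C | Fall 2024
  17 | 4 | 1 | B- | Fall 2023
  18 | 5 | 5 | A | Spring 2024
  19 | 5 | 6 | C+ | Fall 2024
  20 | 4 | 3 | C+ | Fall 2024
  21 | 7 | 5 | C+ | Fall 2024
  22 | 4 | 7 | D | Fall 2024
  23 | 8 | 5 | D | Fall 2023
SELECT AVG(year) FROM students

Execution result:
2.50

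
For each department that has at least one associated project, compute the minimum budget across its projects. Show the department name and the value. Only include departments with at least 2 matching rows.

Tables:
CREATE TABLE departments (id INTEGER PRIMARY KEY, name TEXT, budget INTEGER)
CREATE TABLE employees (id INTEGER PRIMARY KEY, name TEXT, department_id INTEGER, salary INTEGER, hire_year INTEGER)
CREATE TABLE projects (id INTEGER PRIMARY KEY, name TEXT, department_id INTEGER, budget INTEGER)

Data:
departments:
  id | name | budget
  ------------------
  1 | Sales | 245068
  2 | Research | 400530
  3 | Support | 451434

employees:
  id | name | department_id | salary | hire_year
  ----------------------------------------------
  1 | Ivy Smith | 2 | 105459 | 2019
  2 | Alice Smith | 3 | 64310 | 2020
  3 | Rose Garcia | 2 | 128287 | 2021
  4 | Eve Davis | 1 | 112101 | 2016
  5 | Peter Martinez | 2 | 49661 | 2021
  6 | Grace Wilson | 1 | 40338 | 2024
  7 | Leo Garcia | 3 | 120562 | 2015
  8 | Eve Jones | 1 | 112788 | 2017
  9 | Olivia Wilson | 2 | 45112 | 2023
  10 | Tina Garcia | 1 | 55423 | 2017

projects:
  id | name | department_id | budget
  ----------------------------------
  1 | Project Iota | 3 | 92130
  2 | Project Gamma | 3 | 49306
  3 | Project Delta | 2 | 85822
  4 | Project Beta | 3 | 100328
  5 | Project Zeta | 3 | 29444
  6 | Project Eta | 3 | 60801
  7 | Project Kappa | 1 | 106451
SELECT p.name, MIN(c.budget) AS min_budget FROM projects c JOIN departments p ON c.department_id = p.id GROUP BY p.id, p.name HAVING COUNT(*) >= 2

Execution result:
name | min_budget
Support | 29444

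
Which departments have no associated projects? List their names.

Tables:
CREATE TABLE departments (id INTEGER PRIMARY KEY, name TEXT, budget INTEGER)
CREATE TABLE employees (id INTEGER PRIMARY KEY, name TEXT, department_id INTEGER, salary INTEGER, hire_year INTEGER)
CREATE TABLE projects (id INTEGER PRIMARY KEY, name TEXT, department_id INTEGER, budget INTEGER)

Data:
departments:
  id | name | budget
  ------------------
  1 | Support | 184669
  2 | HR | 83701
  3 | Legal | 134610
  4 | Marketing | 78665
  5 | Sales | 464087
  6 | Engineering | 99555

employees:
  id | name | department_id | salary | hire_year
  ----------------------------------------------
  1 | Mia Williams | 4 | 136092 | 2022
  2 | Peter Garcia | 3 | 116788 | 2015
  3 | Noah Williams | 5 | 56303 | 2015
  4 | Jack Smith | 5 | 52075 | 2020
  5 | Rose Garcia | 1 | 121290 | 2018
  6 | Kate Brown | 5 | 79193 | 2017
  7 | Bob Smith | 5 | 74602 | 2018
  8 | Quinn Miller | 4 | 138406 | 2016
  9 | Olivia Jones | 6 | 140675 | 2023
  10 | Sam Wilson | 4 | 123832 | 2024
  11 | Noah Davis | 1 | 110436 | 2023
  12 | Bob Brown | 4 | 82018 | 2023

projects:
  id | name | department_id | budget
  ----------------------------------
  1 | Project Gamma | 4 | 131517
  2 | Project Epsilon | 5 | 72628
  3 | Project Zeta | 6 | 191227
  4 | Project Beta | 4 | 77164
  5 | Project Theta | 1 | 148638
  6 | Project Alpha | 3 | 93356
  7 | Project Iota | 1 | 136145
SELECT p.name FROM departments p LEFT JOIN projects c ON c.department_id = p.id WHERE c.id IS NULL

Execution result:
HR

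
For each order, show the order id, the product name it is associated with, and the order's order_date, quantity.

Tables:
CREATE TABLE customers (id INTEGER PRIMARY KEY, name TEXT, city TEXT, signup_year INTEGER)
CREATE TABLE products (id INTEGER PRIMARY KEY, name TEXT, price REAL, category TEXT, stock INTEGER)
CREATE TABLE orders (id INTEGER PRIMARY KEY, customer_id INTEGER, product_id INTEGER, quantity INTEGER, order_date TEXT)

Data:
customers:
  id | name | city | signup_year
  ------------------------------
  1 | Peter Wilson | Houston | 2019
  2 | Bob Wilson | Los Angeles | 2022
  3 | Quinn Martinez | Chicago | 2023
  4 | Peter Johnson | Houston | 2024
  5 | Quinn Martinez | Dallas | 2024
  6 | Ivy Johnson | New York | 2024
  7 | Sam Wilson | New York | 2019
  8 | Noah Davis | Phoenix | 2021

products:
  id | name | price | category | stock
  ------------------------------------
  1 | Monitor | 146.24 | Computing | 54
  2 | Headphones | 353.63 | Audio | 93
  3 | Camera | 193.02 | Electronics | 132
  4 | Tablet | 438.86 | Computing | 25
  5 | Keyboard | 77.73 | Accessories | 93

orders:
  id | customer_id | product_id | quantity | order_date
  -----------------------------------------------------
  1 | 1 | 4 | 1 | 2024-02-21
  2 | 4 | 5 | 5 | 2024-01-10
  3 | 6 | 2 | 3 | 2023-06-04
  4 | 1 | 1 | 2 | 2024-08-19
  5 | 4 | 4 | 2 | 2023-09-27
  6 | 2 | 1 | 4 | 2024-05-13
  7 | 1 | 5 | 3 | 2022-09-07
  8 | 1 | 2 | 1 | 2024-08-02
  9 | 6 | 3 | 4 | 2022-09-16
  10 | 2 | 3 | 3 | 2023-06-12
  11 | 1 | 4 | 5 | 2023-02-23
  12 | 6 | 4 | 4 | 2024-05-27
SELECT c.id, p.name AS product, c.order_date, c.quantity FROM orders c JOIN products p ON c.product_id = p.id

Execution result:
id | product | order_date | quantity
1 | Tablet | 2024-02-21 | 1
2 | Keyboard | 2024-01-10 | 5
3 | Headphones | 2023-06-04 | 3
4 | Monitor | 2024-08-19 | 2
5 | Tablet | 2023-09-27 | 2
6 | Monitor | 2024-05-13 | 4
7 | Keyboard | 2022-09-07 | 3
8 | Headphones | 2024-08-02 | 1
9 | Camera | 2022-09-16 | 4
10 | Camera | 2023-06-12 | 3
11 | Tablet | 2023-02-23 | 5
12 | Tablet | 2024-05-27 | 4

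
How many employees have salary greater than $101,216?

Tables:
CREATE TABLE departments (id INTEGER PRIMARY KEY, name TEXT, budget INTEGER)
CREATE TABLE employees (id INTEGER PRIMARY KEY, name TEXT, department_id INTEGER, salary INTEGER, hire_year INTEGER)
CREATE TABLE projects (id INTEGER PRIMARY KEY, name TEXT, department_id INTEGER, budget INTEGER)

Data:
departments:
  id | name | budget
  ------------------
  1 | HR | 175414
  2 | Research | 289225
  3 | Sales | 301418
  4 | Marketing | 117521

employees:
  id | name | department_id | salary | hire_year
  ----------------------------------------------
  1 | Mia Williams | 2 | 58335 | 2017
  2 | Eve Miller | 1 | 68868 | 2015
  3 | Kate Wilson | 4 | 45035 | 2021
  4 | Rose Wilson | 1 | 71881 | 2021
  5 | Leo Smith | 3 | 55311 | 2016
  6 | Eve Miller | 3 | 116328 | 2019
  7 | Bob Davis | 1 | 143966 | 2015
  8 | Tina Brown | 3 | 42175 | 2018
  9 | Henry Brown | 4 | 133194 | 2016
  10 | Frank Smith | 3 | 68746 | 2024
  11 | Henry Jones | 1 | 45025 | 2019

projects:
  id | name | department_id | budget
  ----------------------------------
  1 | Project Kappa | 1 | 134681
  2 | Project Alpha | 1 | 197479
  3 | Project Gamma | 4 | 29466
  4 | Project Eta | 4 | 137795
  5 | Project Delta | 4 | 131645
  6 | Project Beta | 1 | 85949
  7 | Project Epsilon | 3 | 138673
SELECT COUNT(*) FROM employees WHERE salary > 101216

Execution result:
3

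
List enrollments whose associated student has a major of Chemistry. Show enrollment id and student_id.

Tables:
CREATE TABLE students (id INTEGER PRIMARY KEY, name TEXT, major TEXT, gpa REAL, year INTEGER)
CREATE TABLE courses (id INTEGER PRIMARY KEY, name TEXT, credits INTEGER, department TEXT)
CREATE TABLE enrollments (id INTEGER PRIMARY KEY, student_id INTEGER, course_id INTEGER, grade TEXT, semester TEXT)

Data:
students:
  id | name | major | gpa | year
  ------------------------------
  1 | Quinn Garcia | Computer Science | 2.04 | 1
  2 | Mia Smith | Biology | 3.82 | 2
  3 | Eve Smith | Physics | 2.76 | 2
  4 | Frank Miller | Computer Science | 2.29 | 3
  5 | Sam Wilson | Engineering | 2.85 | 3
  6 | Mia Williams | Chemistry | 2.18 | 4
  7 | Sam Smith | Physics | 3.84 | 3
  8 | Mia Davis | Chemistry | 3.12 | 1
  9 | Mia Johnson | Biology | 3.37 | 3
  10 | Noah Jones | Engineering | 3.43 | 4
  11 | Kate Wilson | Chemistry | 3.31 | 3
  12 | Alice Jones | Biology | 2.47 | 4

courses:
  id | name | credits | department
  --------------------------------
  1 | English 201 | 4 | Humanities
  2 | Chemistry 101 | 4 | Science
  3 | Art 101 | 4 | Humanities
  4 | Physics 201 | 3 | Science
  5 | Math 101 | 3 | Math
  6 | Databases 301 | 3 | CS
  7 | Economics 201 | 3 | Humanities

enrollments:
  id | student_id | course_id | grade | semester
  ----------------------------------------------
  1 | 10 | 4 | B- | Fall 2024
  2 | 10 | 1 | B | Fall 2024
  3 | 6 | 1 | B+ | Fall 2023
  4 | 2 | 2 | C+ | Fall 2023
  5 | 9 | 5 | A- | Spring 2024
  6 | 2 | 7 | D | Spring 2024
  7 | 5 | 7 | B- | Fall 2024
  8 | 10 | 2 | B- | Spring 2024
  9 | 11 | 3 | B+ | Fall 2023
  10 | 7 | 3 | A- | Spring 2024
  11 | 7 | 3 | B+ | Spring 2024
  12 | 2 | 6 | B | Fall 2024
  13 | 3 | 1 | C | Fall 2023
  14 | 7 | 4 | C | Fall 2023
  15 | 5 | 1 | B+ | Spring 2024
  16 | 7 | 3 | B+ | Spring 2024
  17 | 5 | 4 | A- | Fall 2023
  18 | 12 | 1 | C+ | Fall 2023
SELECT id, student_id FROM enrollments WHERE student_id IN (SELECT id FROM students WHERE major = 'Chemistry')

Execution result:
id | student_id
3 | 6
9 | 11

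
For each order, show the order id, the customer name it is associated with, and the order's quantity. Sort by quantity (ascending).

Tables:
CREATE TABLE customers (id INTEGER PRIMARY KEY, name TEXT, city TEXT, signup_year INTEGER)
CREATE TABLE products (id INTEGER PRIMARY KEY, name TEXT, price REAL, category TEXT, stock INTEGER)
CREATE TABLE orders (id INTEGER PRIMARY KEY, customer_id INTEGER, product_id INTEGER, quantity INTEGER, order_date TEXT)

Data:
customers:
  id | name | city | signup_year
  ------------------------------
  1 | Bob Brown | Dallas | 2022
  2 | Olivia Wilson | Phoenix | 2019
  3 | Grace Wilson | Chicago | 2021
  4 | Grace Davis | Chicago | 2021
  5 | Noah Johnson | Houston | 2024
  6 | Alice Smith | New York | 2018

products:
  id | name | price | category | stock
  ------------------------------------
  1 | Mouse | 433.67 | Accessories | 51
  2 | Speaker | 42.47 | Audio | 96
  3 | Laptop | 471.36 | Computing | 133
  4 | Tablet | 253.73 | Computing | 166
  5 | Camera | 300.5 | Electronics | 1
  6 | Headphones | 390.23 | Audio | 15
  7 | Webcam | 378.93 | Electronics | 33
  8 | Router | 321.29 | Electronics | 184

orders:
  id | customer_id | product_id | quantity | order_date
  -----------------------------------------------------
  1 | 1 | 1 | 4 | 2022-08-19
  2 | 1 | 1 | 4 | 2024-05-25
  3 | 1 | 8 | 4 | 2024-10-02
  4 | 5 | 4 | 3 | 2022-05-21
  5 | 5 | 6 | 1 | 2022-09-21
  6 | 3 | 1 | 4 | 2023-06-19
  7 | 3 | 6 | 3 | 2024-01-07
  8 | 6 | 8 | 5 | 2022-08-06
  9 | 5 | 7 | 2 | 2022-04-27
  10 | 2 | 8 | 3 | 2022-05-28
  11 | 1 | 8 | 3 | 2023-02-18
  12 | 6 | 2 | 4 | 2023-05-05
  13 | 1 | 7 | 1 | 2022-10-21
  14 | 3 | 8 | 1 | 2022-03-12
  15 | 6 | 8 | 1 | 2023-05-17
SELECT c.id, p.name AS customer, c.quantity FROM orders c JOIN customers p ON c.customer_id = p.id ORDER BY c.quantity ASC

Execution result:
id | customer | quantity
5 | Noah Johnson | 1
13 | Bob Brown | 1
14 | Grace Wilson | 1
15 | Alice Smith | 1
9 | Noah Johnson | 2
4 | Noah Johnson | 3
7 | Grace Wilson | 3
10 | Olivia Wilson | 3
11 | Bob Brown | 3
1 | Bob Brown | 4
2 | Bob Brown | 4
3 | Bob Brown | 4
6 | Grace Wilson | 4
12 | Alice Smith | 4
8 | Alice Smith | 5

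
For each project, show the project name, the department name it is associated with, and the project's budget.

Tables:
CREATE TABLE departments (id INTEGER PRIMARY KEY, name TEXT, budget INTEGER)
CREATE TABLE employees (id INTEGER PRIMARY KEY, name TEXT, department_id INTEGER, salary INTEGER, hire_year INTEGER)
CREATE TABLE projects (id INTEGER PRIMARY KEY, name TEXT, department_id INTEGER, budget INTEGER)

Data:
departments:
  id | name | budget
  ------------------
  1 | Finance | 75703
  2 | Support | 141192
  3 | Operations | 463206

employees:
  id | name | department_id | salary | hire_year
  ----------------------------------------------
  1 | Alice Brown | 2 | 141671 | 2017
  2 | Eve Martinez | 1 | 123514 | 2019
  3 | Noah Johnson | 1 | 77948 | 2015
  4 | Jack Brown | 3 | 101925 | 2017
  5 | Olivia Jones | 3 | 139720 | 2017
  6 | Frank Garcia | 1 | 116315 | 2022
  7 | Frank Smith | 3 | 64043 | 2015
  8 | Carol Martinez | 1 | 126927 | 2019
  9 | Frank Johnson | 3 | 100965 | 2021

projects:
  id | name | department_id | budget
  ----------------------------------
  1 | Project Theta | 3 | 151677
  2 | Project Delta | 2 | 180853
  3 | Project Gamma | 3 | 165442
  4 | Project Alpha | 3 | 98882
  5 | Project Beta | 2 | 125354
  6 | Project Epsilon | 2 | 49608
SELECT c.name, p.name AS department, c.budget FROM projects c JOIN departments p ON c.department_id = p.id

Execution result:
name | department | budget
Project Theta | Operations | 151677
Project Delta | Support | 180853
Project Gamma | Operations | 165442
Project Alpha | Operations | 98882
Project Beta | Support | 125354
Project Epsilon | Support | 49608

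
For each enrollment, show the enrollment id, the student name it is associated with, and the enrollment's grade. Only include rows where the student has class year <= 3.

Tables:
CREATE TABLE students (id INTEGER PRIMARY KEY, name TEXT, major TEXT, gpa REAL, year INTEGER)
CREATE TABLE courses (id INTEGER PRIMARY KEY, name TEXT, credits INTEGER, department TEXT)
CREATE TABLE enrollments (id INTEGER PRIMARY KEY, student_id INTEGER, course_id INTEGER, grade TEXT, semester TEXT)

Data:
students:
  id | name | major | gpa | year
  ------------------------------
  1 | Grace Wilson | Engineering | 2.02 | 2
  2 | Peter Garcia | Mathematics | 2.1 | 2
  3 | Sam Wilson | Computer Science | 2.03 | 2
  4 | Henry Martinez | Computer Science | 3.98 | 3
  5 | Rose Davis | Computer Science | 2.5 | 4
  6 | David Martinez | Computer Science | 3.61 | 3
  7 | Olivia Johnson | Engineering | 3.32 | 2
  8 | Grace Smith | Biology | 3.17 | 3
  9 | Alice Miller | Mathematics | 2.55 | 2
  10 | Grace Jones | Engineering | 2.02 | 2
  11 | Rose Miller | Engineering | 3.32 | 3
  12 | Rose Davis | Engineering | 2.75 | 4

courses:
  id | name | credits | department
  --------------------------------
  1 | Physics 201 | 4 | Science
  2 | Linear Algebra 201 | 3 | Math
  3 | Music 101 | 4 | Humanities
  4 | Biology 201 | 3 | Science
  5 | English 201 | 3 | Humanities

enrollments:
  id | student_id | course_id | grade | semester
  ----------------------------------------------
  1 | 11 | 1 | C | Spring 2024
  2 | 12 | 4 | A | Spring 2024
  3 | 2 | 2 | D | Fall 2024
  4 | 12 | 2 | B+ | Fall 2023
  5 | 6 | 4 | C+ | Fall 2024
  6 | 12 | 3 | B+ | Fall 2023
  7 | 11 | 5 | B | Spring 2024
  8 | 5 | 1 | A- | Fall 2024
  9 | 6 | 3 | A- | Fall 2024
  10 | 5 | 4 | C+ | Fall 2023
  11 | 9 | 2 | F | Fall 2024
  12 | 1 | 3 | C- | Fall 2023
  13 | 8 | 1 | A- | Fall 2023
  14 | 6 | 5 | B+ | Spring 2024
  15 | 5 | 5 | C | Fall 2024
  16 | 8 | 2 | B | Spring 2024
SELECT c.id, p.name AS student, c.grade FROM enrollments c JOIN students p ON c.student_id = p.id WHERE p.year <= 3

Execution result:
id | student | grade
1 | Rose Miller | C
3 | Peter Garcia | D
5 | David Martinez | C+
7 | Rose Miller | B
9 | David Martinez | A-
11 | Alice Miller | F
12 | Grace Wilson | C-
13 | Grace Smith | A-
14 | David Martinez | B+
16 | Grace Smith | B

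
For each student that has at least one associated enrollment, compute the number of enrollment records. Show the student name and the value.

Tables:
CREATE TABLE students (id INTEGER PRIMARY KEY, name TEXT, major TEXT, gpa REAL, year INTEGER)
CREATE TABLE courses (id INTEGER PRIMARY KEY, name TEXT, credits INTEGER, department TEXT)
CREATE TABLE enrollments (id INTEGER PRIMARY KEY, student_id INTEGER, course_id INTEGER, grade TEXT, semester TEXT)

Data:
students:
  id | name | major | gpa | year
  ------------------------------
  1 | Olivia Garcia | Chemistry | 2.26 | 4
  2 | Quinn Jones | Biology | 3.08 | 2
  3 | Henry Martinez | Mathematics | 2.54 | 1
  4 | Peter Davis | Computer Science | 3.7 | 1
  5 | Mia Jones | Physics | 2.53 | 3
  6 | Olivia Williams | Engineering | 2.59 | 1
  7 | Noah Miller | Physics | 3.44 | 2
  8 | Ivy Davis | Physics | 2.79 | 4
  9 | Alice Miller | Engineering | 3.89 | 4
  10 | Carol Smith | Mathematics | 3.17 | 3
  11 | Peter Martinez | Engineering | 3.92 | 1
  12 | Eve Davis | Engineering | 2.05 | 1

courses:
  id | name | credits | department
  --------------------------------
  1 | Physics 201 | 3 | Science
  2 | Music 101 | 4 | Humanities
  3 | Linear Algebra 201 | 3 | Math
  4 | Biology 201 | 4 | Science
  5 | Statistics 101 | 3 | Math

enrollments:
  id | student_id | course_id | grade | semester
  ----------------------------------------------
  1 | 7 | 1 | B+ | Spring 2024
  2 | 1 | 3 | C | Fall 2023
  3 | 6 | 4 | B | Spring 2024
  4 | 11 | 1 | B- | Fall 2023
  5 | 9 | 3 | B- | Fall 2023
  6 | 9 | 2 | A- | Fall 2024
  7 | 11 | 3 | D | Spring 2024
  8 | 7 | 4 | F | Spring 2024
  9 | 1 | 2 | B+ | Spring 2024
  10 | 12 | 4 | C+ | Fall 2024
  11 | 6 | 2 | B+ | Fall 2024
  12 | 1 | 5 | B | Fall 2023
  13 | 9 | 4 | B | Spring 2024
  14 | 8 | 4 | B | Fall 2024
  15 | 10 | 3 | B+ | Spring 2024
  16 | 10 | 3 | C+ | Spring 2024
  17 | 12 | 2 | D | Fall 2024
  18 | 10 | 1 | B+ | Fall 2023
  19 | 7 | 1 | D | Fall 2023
SELECT p.name, COUNT(*) AS n FROM enrollments c JOIN students p ON c.student_id = p.id GROUP BY p.id, p.name

Execution result:
name | n
Olivia Garcia | 3
Olivia Williams | 2
Noah Miller | 3
Ivy Davis | 1
Alice Miller | 3
Carol Smith | 3
Peter Martinez | 2
Eve Davis | 2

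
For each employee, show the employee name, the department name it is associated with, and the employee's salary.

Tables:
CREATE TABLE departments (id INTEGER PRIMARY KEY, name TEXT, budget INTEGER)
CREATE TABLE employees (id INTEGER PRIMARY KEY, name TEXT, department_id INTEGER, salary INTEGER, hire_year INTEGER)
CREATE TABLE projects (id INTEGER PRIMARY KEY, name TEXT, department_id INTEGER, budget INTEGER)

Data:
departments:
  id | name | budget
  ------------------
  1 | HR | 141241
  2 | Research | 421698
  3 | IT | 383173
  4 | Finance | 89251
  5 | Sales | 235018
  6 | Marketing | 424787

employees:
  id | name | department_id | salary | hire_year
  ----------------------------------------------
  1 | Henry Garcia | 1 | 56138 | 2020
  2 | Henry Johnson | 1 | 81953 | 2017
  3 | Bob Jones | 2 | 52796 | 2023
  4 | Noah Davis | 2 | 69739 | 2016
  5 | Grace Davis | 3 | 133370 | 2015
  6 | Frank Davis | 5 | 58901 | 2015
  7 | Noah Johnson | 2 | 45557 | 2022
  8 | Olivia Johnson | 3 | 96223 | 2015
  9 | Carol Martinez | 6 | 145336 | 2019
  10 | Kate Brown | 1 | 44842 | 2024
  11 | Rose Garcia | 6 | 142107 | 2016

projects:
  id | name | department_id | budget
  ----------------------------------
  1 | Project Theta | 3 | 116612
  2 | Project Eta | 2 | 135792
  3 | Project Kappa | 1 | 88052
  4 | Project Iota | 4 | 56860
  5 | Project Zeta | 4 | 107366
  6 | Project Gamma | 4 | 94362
SELECT c.name, p.name AS department, c.salary FROM employees c JOIN departments p ON c.department_id = p.id

Execution result:
name | department | salary
Henry Garcia | HR | 56138
Henry Johnson | HR | 81953
Bob Jones | Research | 52796
Noah Davis | Research | 69739
Grace Davis | IT | 133370
Frank Davis | Sales | 58901
Noah Johnson | Research | 45557
Olivia Johnson | IT | 96223
Carol Martinez | Marketing | 145336
Kate Brown | HR | 44842
Rose Garcia | Marketing | 142107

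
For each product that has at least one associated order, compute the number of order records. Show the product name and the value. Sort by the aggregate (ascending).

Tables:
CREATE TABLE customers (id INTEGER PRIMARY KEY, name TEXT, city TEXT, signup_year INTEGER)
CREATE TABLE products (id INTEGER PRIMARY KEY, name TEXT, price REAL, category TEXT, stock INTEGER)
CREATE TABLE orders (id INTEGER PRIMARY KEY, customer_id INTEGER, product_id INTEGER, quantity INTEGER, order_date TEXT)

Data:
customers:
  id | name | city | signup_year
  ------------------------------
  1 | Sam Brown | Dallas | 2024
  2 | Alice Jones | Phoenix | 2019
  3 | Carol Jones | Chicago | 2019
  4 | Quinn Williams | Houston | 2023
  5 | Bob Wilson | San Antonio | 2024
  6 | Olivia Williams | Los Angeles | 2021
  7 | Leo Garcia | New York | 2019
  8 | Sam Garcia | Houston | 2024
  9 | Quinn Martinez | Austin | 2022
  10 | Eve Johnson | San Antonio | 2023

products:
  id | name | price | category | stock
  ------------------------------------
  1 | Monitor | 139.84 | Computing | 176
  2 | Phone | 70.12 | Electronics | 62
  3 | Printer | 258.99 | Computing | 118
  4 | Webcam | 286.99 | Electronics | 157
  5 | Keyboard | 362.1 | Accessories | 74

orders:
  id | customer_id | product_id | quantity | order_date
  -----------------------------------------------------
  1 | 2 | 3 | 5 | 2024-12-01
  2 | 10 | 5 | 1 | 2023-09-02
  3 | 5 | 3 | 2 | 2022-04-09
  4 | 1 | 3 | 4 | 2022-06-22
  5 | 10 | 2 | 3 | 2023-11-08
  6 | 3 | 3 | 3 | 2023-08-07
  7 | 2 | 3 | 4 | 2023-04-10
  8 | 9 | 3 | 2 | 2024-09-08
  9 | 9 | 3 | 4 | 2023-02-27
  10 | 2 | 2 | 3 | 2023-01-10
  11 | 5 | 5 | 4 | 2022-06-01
SELECT p.name, COUNT(*) AS n FROM orders c JOIN products p ON c.product_id = p.id GROUP BY p.id, p.name ORDER BY n ASC

Execution result:
name | n
Phone | 2
Keyboard | 2
Printer | 7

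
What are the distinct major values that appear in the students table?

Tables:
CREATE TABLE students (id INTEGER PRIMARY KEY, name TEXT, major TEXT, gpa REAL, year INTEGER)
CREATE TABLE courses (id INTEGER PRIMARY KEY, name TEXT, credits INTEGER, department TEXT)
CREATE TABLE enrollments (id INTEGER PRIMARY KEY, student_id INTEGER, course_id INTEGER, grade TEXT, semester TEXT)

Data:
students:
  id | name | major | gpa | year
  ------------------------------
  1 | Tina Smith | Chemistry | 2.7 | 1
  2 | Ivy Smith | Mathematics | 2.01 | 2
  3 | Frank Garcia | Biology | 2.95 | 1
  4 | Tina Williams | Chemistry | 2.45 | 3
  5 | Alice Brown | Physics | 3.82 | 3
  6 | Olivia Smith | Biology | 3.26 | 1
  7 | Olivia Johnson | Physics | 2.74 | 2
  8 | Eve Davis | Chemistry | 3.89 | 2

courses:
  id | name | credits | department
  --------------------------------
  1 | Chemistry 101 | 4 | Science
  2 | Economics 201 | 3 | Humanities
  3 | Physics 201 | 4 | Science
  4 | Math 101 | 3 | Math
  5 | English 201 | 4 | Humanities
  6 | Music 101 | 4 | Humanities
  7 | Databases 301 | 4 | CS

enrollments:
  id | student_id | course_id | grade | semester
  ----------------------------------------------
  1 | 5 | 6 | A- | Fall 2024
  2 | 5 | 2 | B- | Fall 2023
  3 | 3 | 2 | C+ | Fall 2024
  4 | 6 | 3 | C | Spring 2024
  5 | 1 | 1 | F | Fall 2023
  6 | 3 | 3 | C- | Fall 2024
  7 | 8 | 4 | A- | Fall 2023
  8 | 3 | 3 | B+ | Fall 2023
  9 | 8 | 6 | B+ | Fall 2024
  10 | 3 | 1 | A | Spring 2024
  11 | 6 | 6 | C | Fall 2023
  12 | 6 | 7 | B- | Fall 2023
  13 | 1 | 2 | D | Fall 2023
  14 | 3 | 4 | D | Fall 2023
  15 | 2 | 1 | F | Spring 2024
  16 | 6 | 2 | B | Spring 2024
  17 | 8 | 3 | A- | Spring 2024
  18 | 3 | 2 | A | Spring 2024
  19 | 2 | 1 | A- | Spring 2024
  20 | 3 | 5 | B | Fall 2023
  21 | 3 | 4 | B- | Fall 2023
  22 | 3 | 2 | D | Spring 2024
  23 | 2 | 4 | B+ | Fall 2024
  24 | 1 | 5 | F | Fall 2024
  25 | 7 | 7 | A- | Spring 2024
SELECT DISTINCT major FROM students

Execution result:
major
Chemistry
Mathematics
Biology
Physics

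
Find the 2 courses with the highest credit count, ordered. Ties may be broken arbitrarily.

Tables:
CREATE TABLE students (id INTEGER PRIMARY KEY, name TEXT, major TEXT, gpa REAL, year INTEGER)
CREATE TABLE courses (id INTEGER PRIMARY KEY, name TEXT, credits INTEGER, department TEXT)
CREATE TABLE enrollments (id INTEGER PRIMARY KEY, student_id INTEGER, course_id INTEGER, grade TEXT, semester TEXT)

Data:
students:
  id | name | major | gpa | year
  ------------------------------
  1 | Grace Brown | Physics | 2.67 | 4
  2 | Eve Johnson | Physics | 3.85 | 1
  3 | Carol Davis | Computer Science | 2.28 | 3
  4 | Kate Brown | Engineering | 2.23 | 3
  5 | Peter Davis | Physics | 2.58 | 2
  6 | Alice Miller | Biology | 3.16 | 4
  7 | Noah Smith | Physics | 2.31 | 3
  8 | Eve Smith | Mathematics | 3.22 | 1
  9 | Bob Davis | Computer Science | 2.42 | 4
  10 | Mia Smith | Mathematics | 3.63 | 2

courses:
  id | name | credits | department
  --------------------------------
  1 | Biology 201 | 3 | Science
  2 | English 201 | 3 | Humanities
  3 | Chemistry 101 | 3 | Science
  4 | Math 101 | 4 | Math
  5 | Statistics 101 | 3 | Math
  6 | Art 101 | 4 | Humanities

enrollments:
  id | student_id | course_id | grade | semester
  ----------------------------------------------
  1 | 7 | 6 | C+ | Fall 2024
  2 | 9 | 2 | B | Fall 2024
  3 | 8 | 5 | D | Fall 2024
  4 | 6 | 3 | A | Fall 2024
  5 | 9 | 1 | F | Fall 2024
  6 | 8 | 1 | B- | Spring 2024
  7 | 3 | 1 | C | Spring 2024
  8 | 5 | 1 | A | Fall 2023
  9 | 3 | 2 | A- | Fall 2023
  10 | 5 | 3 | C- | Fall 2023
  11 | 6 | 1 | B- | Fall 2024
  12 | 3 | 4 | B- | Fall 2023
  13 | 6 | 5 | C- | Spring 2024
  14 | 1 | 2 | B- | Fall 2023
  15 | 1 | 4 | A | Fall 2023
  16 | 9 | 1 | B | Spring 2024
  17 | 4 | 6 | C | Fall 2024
SELECT name, credits FROM courses ORDER BY credits DESC LIMIT 2

Execution result:
name | credits
Math 101 | 4
Art 101 | 4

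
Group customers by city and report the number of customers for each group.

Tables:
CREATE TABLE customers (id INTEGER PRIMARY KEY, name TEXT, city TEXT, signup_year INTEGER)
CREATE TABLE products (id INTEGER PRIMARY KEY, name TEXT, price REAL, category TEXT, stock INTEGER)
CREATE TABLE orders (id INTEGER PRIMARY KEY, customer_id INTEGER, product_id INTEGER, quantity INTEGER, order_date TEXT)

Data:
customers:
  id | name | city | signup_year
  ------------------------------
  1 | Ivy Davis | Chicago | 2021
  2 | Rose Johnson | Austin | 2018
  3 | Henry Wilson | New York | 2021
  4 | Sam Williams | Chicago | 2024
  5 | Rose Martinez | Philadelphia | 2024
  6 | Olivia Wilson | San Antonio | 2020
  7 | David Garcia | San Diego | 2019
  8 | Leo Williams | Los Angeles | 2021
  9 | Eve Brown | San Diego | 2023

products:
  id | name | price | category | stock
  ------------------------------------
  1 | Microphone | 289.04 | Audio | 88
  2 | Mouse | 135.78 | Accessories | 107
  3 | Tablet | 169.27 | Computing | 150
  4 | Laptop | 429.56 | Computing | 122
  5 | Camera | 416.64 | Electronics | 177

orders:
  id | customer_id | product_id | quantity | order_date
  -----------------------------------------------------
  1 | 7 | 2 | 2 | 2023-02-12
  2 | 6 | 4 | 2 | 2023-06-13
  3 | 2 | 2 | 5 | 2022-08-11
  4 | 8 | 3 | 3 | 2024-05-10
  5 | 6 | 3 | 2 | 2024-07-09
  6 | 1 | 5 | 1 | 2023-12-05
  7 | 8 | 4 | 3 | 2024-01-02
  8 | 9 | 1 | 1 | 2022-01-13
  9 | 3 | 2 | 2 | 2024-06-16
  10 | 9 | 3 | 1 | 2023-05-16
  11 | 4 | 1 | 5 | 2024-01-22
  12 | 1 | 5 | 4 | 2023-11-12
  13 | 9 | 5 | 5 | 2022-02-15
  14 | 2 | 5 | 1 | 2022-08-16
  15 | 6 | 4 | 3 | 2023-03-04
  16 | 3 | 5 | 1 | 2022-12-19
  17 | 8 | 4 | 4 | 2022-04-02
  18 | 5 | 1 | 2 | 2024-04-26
SELECT city, COUNT(*) AS n FROM customers GROUP BY city

Execution result:
city | n
Austin | 1
Chicago | 2
Los Angeles | 1
New York | 1
Philadelphia | 1
San Antonio | 1
San Diego | 2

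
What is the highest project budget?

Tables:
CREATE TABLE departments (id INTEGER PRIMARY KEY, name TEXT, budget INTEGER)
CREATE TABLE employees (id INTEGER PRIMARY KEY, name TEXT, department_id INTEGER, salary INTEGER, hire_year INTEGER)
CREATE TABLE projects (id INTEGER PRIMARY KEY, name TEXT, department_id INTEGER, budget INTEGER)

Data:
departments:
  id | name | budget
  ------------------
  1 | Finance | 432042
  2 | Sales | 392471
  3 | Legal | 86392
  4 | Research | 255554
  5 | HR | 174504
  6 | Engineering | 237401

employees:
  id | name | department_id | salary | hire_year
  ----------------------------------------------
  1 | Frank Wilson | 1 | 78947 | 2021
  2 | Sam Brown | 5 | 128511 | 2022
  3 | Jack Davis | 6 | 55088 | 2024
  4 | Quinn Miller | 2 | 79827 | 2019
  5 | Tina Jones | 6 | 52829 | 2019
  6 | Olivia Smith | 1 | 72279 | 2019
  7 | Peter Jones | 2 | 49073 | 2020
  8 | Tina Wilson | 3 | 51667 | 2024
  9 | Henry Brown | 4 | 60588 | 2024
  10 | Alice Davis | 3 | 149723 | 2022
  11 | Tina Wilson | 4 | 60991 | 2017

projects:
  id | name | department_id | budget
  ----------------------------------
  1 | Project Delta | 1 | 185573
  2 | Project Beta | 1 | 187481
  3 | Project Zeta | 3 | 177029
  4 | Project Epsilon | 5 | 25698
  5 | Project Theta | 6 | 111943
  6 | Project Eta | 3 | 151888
SELECT MAX(budget) FROM projects

Execution result:
187481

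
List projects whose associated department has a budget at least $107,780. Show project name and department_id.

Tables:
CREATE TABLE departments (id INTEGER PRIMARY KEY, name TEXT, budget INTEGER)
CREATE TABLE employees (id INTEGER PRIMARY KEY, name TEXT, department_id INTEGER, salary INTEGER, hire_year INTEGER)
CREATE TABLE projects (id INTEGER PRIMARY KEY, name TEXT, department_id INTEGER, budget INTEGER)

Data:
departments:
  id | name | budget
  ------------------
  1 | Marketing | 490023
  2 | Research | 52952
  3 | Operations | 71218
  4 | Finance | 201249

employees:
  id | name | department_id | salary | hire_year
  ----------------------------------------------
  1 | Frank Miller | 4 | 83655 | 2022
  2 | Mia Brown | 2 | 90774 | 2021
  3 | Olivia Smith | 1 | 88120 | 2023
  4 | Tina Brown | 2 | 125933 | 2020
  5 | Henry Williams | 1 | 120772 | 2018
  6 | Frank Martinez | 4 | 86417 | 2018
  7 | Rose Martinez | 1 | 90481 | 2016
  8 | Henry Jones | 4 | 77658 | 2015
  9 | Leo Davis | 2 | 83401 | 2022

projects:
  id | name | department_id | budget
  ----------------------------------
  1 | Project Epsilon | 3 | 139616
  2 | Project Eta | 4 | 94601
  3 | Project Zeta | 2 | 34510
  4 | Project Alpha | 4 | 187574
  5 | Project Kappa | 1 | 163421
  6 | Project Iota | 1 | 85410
SELECT name, department_id FROM projects WHERE department_id IN (SELECT id FROM departments WHERE budget >= 107780)

Execution result:
name | department_id
Project Eta | 4
Project Alpha | 4
Project Kappa | 1
Project Iota | 1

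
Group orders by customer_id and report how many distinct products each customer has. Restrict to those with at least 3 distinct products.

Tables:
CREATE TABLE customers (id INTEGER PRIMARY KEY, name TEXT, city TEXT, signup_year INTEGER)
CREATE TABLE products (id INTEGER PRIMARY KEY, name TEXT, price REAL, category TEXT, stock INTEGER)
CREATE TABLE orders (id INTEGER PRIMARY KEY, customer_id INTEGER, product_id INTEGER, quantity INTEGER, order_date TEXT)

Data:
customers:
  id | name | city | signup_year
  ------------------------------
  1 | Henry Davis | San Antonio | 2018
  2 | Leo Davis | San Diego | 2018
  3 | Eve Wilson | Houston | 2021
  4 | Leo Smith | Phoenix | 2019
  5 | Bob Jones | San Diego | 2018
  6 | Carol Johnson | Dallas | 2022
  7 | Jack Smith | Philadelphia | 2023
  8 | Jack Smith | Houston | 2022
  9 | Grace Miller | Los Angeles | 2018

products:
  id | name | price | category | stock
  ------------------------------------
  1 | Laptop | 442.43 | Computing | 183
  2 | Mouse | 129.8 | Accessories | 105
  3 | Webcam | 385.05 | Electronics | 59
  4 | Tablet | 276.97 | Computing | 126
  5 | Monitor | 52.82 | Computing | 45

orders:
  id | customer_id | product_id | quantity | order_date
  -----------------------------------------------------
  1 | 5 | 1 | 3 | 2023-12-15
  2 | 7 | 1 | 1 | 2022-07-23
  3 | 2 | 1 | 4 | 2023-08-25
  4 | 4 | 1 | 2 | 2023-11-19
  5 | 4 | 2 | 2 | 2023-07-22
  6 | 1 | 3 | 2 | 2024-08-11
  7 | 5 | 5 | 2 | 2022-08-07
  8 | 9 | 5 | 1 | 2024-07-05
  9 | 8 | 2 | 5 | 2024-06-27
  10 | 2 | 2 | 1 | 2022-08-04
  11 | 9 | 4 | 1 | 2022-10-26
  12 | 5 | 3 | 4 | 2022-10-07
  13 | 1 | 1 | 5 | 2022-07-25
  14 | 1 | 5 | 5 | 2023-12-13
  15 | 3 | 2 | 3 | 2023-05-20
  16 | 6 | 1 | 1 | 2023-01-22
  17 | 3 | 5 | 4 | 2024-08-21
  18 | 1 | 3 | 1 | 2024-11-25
SELECT customer_id, COUNT(DISTINCT product_id) AS distinct_product_count FROM orders GROUP BY customer_id HAVING COUNT(DISTINCT product_id) >= 3

Execution result:
customer_id | distinct_product_count
1 | 3
5 | 3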